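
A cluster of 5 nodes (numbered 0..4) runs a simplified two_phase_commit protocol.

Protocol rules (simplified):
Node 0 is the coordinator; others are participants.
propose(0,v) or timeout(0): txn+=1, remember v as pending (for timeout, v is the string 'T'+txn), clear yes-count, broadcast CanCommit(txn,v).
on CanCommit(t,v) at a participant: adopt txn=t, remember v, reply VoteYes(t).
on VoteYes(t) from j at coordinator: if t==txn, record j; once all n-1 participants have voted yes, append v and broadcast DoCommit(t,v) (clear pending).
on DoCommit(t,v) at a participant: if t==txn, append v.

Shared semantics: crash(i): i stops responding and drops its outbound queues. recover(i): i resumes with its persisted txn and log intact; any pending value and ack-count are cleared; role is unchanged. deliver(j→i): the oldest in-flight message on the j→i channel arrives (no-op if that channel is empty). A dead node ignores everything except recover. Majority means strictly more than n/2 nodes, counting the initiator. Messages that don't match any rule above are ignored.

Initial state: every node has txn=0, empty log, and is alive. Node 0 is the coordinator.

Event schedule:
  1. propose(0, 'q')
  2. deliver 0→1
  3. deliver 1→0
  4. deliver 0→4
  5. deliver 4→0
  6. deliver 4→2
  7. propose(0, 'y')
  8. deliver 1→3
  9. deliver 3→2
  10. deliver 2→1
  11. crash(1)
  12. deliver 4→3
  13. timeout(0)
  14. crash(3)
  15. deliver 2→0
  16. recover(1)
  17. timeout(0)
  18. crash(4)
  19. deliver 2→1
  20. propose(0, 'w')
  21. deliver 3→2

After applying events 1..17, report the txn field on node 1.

step 1 propose(0,'q'): 0={coor,t=1,log=-}
step 2 deliver 0→1: 1={part,t=1,log=-}
step 3 deliver 1→0: —
step 4 deliver 0→4: 4={part,t=1,log=-}
step 5 deliver 4→0: —
step 6 deliver 4→2: —
step 7 propose(0,'y'): 0={coor,t=2,log=-}
step 8 deliver 1→3: —
step 9 deliver 3→2: —
step 10 deliver 2→1: —
step 11 crash(1): 1={✗part,t=1,log=-}
step 12 deliver 4→3: —
step 13 timeout(0): 0={coor,t=3,log=-}
step 14 crash(3): 3={✗part,t=0,log=-}
step 15 deliver 2→0: —
step 16 recover(1): 1={part,t=1,log=-}
step 17 timeout(0): 0={coor,t=4,log=-}

1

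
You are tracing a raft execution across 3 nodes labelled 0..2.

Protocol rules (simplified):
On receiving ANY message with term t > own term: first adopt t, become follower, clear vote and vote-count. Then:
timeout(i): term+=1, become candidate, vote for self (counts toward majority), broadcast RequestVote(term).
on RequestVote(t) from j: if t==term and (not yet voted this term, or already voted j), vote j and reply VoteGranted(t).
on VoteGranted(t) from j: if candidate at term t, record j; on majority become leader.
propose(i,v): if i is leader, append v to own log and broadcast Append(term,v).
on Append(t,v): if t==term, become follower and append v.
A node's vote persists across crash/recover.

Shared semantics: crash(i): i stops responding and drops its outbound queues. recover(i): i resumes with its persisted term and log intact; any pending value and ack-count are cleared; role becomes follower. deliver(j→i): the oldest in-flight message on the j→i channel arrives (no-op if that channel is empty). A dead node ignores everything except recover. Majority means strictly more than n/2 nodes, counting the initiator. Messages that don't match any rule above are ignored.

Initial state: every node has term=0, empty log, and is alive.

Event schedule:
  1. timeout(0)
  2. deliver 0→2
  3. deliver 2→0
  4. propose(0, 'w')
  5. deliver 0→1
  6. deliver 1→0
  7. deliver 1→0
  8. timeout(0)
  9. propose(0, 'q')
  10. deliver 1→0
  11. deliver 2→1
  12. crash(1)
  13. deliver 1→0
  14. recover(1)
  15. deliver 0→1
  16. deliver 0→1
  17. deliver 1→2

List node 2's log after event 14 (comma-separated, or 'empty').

[1] timeout(0) → N0(cand t1 [-])
[2] deliver 0→2 → N2(foll t1 [-])
[3] deliver 2→0 → N0(lead t1 [-])
[4] propose(0,'w') → N0(lead t1 [w])
[5] deliver 0→1 → N1(foll t1 [-])
[6] deliver 1→0 → ∅
[7] deliver 1→0 → ∅
[8] timeout(0) → N0(cand t2 [w])
[9] propose(0,'q') → ∅
[10] deliver 1→0 → ∅
[11] deliver 2→1 → ∅
[12] crash(1) → N1(✗foll t1 [-])
[13] deliver 1→0 → ∅
[14] recover(1) → N1(foll t1 [-])

empty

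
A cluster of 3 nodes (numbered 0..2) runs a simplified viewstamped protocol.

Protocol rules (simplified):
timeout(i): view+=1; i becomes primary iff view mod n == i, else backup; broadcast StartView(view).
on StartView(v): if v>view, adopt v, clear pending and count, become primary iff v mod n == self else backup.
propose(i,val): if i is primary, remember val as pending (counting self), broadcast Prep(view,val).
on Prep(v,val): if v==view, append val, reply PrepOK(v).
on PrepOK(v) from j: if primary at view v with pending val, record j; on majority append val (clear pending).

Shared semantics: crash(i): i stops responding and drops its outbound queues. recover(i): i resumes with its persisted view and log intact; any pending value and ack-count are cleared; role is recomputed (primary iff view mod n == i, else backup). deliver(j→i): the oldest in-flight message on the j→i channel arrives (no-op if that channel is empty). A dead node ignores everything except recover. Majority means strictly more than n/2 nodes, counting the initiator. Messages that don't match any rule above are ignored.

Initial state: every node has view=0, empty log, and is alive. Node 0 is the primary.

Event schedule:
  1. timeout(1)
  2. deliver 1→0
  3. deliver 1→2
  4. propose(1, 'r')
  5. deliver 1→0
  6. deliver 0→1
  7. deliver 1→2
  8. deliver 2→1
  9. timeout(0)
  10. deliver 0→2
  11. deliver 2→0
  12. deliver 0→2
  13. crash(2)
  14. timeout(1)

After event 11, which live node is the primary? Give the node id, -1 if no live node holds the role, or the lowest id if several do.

after 1 — timeout(1): n1:prim/v1/[-]
after 2 — deliver 1→0: n0:back/v1/[-]
after 3 — deliver 1→2: n2:back/v1/[-]
after 4 — propose(1,'r'): ·
after 5 — deliver 1→0: n0:back/v1/[r]
after 6 — deliver 0→1: n1:prim/v1/[r]
after 7 — deliver 1→2: n2:back/v1/[r]
after 8 — deliver 2→1: ·
after 9 — timeout(0): n0:back/v2/[r]
after 10 — deliver 0→2: n2:prim/v2/[r]
after 11 — deliver 2→0: ·

1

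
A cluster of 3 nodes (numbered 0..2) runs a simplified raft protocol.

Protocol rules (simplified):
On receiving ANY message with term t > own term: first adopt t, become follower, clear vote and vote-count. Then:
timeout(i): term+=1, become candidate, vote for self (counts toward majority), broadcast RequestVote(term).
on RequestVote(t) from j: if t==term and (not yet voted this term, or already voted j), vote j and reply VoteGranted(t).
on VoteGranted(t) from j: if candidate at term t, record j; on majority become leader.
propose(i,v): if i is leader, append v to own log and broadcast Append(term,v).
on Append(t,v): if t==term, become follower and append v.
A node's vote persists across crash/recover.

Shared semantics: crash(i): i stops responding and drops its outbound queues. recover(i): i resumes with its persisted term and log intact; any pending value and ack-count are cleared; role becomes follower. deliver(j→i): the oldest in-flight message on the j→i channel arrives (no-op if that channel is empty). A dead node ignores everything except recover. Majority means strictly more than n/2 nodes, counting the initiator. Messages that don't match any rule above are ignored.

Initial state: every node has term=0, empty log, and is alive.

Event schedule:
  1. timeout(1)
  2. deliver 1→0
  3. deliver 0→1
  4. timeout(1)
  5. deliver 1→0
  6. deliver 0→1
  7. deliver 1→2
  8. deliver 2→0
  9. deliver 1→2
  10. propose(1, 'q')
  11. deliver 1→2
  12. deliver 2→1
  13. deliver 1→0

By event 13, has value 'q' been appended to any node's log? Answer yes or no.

step 1 timeout(1): 1={cand,t=1,log=-}
step 2 deliver 1→0: 0={foll,t=1,log=-}
step 3 deliver 0→1: 1={lead,t=1,log=-}
step 4 timeout(1): 1={cand,t=2,log=-}
step 5 deliver 1→0: 0={foll,t=2,log=-}
step 6 deliver 0→1: 1={lead,t=2,log=-}
step 7 deliver 1→2: 2={foll,t=1,log=-}
step 8 deliver 2→0: —
step 9 deliver 1→2: 2={foll,t=2,log=-}
step 10 propose(1,'q'): 1={lead,t=2,log=q}
step 11 deliver 1→2: 2={foll,t=2,log=q}
step 12 deliver 2→1: —
step 13 deliver 1→0: 0={foll,t=2,log=q}

yes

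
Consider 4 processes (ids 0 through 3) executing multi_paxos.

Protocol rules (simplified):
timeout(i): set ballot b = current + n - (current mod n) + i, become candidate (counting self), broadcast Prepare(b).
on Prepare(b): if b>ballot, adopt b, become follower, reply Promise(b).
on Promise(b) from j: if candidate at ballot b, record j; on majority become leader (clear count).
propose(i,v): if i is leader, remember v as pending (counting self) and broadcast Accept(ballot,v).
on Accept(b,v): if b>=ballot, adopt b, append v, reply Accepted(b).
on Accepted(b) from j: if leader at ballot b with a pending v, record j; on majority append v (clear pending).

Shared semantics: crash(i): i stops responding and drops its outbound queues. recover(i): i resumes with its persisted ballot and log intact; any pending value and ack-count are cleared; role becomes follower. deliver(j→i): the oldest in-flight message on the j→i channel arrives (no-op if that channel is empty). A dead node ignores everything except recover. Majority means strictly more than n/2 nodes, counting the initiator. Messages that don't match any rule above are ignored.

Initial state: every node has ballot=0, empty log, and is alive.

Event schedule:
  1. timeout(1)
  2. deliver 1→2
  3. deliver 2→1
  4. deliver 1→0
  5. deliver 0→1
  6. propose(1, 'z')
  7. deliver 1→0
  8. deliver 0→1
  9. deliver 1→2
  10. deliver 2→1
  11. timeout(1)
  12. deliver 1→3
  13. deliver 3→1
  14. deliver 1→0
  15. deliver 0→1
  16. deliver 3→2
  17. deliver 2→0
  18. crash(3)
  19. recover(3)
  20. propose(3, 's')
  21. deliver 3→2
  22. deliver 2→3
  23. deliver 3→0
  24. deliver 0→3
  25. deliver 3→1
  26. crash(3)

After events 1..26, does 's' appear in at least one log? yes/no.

[1] timeout(1) → N1(cand b5 [-])
[2] deliver 1→2 → N2(foll b5 [-])
[3] deliver 2→1 → ∅
[4] deliver 1→0 → N0(foll b5 [-])
[5] deliver 0→1 → N1(lead b5 [-])
[6] propose(1,'z') → ∅
[7] deliver 1→0 → N0(foll b5 [z])
[8] deliver 0→1 → ∅
[9] deliver 1→2 → N2(foll b5 [z])
[10] deliver 2→1 → N1(lead b5 [z])
[11] timeout(1) → N1(cand b9 [z])
[12] deliver 1→3 → N3(foll b5 [-])
[13] deliver 3→1 → ∅
[14] deliver 1→0 → N0(foll b9 [z])
[15] deliver 0→1 → ∅
[16] deliver 3→2 → ∅
[17] deliver 2→0 → ∅
[18] crash(3) → N3(✗foll b5 [-])
[19] recover(3) → N3(foll b5 [-])
[20] propose(3,'s') → ∅
[21] deliver 3→2 → ∅
[22] deliver 2→3 → ∅
[23] deliver 3→0 → ∅
[24] deliver 0→3 → ∅
[25] deliver 3→1 → ∅
[26] crash(3) → N3(✗foll b5 [-])

no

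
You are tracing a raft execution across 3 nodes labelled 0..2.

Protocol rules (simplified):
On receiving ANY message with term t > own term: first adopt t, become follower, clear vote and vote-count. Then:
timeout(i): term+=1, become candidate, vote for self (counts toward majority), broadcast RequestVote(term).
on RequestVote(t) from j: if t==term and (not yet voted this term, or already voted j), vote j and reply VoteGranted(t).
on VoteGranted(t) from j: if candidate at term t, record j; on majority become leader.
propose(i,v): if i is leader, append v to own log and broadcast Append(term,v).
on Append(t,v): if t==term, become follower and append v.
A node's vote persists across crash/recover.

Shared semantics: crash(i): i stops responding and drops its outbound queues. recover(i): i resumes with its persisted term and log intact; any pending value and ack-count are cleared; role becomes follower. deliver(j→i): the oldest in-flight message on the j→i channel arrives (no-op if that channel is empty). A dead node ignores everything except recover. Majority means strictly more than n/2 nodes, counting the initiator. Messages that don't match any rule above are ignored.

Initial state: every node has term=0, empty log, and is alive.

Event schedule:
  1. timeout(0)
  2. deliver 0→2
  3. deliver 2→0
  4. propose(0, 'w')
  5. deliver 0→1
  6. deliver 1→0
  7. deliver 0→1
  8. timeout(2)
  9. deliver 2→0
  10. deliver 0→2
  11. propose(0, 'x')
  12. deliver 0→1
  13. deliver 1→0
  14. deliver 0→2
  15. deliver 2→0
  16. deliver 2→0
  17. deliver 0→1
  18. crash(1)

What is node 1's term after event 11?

e1 timeout(0): 0[cand,t=1,-]
e2 deliver 0→2: 2[foll,t=1,-]
e3 deliver 2→0: 0[lead,t=1,-]
e4 propose(0,'w'): 0[lead,t=1,w]
e5 deliver 0→1: 1[foll,t=1,-]
e6 deliver 1→0: ·
e7 deliver 0→1: 1[foll,t=1,w]
e8 timeout(2): 2[cand,t=2,-]
e9 deliver 2→0: 0[foll,t=2,w]
e10 deliver 0→2: ·
e11 propose(0,'x'): ·

1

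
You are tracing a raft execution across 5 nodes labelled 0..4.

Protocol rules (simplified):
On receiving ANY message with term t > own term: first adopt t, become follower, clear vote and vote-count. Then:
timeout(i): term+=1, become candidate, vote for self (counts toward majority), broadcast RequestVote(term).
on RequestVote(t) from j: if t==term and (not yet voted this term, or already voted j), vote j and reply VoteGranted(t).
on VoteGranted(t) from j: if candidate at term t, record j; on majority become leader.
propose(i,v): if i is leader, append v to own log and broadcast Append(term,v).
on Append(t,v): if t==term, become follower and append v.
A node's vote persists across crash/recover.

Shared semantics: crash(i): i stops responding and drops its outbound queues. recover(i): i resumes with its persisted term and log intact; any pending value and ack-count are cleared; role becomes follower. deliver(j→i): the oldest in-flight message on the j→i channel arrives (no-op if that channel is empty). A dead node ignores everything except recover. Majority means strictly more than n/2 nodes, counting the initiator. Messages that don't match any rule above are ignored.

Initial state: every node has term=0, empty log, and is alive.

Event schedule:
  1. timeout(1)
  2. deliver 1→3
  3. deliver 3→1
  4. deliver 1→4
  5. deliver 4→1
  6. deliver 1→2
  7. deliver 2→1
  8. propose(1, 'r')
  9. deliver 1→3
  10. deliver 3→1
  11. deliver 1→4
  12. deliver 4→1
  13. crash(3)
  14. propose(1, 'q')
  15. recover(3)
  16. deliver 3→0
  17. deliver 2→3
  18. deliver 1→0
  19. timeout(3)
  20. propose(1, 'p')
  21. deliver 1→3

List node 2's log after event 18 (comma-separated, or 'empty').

e1 timeout(1): 1[cand,t=1,-]
e2 deliver 1→3: 3[foll,t=1,-]
e3 deliver 3→1: ·
e4 deliver 1→4: 4[foll,t=1,-]
e5 deliver 4→1: 1[lead,t=1,-]
e6 deliver 1→2: 2[foll,t=1,-]
e7 deliver 2→1: ·
e8 propose(1,'r'): 1[lead,t=1,r]
e9 deliver 1→3: 3[foll,t=1,r]
e10 deliver 3→1: ·
e11 deliver 1→4: 4[foll,t=1,r]
e12 deliver 4→1: ·
e13 crash(3): 3[✗foll,t=1,r]
e14 propose(1,'q'): 1[lead,t=1,r,q]
e15 recover(3): 3[foll,t=1,r]
e16 deliver 3→0: ·
e17 deliver 2→3: ·
e18 deliver 1→0: 0[foll,t=1,-]

empty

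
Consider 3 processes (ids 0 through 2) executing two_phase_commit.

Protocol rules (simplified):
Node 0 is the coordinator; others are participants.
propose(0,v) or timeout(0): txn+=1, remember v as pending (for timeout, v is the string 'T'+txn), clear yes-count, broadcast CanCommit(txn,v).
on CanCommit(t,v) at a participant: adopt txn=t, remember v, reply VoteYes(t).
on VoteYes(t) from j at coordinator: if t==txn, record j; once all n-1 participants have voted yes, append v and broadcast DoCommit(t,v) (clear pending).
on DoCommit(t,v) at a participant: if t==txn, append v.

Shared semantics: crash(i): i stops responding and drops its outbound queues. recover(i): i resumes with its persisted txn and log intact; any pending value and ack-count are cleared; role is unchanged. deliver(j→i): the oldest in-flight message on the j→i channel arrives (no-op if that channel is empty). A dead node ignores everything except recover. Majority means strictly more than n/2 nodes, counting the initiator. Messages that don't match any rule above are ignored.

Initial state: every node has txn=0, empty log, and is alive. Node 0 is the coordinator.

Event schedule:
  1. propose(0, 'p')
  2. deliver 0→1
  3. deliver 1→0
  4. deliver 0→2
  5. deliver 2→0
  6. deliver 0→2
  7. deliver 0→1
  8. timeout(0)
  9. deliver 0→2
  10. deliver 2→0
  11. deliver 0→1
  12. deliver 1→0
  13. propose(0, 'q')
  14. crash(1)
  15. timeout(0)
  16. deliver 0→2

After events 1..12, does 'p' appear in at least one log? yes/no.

1. propose(0,'p'):  <0:coor t1 ->
2. deliver 0→1:  <1:part t1 ->
3. deliver 1→0:  nop
4. deliver 0→2:  <2:part t1 ->
5. deliver 2→0:  <0:coor t1 p>
6. deliver 0→2:  <2:part t1 p>
7. deliver 0→1:  <1:part t1 p>
8. timeout(0):  <0:coor t2 p>
9. deliver 0→2:  <2:part t2 p>
10. deliver 2→0:  nop
11. deliver 0→1:  <1:part t2 p>
12. deliver 1→0:  <0:coor t2 p,T2>

yes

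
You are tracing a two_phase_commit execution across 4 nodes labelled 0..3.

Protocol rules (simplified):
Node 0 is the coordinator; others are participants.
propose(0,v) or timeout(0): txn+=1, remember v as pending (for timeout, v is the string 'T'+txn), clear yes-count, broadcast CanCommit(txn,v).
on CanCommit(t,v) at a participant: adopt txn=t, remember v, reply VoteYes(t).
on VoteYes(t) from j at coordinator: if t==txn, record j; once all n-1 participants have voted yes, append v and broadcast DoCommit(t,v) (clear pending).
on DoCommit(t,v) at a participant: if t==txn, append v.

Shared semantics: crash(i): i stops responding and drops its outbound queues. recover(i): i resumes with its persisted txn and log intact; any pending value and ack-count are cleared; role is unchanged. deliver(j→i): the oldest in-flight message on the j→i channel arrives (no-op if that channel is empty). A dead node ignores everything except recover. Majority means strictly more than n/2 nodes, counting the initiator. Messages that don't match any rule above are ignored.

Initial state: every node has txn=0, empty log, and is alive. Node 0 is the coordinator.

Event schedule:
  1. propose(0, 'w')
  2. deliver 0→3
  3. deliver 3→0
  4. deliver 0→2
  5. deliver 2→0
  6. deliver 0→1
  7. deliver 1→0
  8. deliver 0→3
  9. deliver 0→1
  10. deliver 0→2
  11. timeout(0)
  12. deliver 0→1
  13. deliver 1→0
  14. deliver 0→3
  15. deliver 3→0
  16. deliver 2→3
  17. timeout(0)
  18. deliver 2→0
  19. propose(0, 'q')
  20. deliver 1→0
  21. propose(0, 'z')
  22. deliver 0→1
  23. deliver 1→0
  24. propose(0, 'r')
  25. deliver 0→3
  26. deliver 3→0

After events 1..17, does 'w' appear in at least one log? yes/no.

[1] propose(0,'w') → N0(coor t1 [-])
[2] deliver 0→3 → N3(part t1 [-])
[3] deliver 3→0 → ∅
[4] deliver 0→2 → N2(part t1 [-])
[5] deliver 2→0 → ∅
[6] deliver 0→1 → N1(part t1 [-])
[7] deliver 1→0 → N0(coor t1 [w])
[8] deliver 0→3 → N3(part t1 [w])
[9] deliver 0→1 → N1(part t1 [w])
[10] deliver 0→2 → N2(part t1 [w])
[11] timeout(0) → N0(coor t2 [w])
[12] deliver 0→1 → N1(part t2 [w])
[13] deliver 1→0 → ∅
[14] deliver 0→3 → N3(part t2 [w])
[15] deliver 3→0 → ∅
[16] deliver 2→3 → ∅
[17] timeout(0) → N0(coor t3 [w])

yes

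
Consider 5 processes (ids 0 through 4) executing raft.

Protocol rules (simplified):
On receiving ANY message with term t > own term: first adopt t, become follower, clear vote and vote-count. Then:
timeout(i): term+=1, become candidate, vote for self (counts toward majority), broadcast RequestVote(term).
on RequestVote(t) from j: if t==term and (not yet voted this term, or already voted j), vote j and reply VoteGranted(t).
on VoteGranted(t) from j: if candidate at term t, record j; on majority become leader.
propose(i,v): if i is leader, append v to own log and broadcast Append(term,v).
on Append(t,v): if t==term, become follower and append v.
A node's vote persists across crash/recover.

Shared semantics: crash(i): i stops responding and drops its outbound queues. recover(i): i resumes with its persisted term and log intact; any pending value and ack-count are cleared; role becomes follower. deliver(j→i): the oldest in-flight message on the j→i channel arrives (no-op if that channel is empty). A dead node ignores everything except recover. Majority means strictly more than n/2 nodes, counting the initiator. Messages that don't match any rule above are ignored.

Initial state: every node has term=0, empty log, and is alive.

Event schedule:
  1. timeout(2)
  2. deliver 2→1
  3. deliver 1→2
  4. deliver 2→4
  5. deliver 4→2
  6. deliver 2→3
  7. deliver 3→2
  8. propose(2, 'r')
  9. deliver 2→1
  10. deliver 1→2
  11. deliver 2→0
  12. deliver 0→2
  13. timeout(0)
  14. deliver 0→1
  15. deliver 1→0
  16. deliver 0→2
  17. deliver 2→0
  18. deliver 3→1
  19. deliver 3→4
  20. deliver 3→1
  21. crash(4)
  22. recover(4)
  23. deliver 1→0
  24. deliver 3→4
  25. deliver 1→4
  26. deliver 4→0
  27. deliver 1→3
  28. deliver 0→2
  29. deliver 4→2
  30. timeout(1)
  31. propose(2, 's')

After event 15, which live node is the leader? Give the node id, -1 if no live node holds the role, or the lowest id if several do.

2

after 1 — timeout(2): n2:cand/t1/[-]
after 2 — deliver 2→1: n1:foll/t1/[-]
after 3 — deliver 1→2: ·
after 4 — deliver 2→4: n4:foll/t1/[-]
after 5 — deliver 4→2: n2:lead/t1/[-]
after 6 — deliver 2→3: n3:foll/t1/[-]
after 7 — deliver 3→2: ·
after 8 — propose(2,'r'): n2:lead/t1/[r]
after 9 — deliver 2→1: n1:foll/t1/[r]
after 10 — deliver 1→2: ·
after 11 — deliver 2→0: n0:foll/t1/[-]
after 12 — deliver 0→2: ·
after 13 — timeout(0): n0:cand/t2/[-]
after 14 — deliver 0→1: n1:foll/t2/[r]
after 15 — deliver 1→0: ·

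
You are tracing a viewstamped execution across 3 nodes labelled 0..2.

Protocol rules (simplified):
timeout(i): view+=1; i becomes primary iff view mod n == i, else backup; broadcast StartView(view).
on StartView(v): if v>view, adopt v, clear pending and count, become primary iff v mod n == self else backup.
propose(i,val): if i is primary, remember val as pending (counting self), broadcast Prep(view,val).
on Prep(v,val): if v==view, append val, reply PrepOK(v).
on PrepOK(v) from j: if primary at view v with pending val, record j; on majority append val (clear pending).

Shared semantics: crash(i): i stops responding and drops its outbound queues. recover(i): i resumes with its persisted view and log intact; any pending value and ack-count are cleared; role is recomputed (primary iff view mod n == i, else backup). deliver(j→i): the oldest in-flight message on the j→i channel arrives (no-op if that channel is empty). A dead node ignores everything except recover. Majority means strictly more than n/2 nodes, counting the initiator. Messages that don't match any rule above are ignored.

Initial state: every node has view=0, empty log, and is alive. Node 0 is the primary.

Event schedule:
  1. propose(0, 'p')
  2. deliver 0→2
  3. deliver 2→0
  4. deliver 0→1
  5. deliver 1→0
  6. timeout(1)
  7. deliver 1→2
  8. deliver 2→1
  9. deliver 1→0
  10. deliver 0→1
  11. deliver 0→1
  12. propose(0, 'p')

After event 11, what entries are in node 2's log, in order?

p

e1 propose(0,'p'): ·
e2 deliver 0→2: 2[back,v=0,p]
e3 deliver 2→0: 0[prim,v=0,p]
e4 deliver 0→1: 1[back,v=0,p]
e5 deliver 1→0: ·
e6 timeout(1): 1[prim,v=1,p]
e7 deliver 1→2: 2[back,v=1,p]
e8 deliver 2→1: ·
e9 deliver 1→0: 0[back,v=1,p]
e10 deliver 0→1: ·
e11 deliver 0→1: ·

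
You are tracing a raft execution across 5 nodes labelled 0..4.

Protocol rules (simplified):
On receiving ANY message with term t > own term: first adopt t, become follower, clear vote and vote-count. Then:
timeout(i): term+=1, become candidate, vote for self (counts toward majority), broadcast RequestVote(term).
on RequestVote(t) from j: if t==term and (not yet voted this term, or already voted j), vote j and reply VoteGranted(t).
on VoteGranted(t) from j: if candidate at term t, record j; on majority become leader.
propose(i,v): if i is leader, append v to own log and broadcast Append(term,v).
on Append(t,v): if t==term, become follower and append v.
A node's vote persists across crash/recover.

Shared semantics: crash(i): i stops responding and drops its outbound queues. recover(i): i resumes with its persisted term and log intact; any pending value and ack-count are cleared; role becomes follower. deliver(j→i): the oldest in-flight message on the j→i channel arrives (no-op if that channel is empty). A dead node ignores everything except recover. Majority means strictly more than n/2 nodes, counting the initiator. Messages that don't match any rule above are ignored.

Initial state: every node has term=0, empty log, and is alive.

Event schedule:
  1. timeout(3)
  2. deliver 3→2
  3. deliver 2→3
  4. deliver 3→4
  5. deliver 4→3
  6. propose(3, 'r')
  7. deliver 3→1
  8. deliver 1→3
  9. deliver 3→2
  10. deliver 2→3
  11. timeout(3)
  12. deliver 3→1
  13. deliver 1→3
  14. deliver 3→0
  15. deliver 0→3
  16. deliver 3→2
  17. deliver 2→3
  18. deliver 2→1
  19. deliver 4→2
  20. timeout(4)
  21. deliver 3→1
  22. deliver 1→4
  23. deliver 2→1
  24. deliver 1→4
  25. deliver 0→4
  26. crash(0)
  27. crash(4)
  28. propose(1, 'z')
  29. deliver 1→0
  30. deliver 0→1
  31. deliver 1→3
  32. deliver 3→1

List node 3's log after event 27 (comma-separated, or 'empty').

[1] timeout(3) → N3(cand t1 [-])
[2] deliver 3→2 → N2(foll t1 [-])
[3] deliver 2→3 → ∅
[4] deliver 3→4 → N4(foll t1 [-])
[5] deliver 4→3 → N3(lead t1 [-])
[6] propose(3,'r') → N3(lead t1 [r])
[7] deliver 3→1 → N1(foll t1 [-])
[8] deliver 1→3 → ∅
[9] deliver 3→2 → N2(foll t1 [r])
[10] deliver 2→3 → ∅
[11] timeout(3) → N3(cand t2 [r])
[12] deliver 3→1 → N1(foll t1 [r])
[13] deliver 1→3 → ∅
[14] deliver 3→0 → N0(foll t1 [-])
[15] deliver 0→3 → ∅
[16] deliver 3→2 → N2(foll t2 [r])
[17] deliver 2→3 → ∅
[18] deliver 2→1 → ∅
[19] deliver 4→2 → ∅
[20] timeout(4) → N4(cand t2 [-])
[21] deliver 3→1 → N1(foll t2 [r])
[22] deliver 1→4 → ∅
[23] deliver 2→1 → ∅
[24] deliver 1→4 → ∅
[25] deliver 0→4 → ∅
[26] crash(0) → N0(✗foll t1 [-])
[27] crash(4) → N4(✗cand t2 [-])

r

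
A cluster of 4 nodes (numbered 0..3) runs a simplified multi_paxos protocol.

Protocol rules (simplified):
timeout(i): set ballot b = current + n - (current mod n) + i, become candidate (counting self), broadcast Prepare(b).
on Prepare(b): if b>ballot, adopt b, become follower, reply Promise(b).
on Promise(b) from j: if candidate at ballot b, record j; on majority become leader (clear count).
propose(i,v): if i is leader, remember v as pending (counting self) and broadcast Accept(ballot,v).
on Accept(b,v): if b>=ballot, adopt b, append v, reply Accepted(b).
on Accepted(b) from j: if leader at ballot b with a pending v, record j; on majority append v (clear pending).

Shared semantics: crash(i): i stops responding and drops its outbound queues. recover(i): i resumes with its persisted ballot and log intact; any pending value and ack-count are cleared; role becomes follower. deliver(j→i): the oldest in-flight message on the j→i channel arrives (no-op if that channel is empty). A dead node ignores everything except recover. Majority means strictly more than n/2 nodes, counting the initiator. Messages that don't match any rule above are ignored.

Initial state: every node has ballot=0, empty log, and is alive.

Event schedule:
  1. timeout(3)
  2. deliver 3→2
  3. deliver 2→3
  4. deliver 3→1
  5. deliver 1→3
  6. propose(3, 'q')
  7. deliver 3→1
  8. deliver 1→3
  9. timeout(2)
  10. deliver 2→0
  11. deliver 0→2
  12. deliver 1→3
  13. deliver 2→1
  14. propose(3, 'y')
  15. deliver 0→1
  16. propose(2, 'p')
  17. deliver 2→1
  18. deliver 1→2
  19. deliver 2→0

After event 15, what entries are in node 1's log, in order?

after 1 — timeout(3): n3:cand/b7/[-]
after 2 — deliver 3→2: n2:foll/b7/[-]
after 3 — deliver 2→3: ·
after 4 — deliver 3→1: n1:foll/b7/[-]
after 5 — deliver 1→3: n3:lead/b7/[-]
after 6 — propose(3,'q'): ·
after 7 — deliver 3→1: n1:foll/b7/[q]
after 8 — deliver 1→3: ·
after 9 — timeout(2): n2:cand/b10/[-]
after 10 — deliver 2→0: n0:foll/b10/[-]
after 11 — deliver 0→2: ·
after 12 — deliver 1→3: ·
after 13 — deliver 2→1: n1:foll/b10/[q]
after 14 — propose(3,'y'): ·
after 15 — deliver 0→1: ·

q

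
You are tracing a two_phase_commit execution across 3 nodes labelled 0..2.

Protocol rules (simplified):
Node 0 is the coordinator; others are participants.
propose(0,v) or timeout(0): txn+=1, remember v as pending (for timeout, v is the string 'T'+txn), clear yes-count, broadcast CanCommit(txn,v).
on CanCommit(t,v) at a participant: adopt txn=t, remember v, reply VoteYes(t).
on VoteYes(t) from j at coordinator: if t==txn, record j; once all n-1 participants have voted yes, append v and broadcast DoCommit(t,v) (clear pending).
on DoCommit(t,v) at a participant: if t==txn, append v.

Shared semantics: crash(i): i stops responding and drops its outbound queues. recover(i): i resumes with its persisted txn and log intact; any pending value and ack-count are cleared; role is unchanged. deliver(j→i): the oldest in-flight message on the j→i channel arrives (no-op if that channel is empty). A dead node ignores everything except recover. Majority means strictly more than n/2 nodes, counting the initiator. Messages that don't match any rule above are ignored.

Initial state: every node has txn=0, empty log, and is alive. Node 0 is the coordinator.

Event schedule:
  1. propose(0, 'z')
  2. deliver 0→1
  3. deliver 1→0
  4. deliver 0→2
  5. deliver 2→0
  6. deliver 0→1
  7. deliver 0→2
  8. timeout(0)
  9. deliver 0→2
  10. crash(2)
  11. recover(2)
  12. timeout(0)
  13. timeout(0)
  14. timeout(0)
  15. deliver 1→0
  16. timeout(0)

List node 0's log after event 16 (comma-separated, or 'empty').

z

[1] propose(0,'z') → N0(coor t1 [-])
[2] deliver 0→1 → N1(part t1 [-])
[3] deliver 1→0 → ∅
[4] deliver 0→2 → N2(part t1 [-])
[5] deliver 2→0 → N0(coor t1 [z])
[6] deliver 0→1 → N1(part t1 [z])
[7] deliver 0→2 → N2(part t1 [z])
[8] timeout(0) → N0(coor t2 [z])
[9] deliver 0→2 → N2(part t2 [z])
[10] crash(2) → N2(✗part t2 [z])
[11] recover(2) → N2(part t2 [z])
[12] timeout(0) → N0(coor t3 [z])
[13] timeout(0) → N0(coor t4 [z])
[14] timeout(0) → N0(coor t5 [z])
[15] deliver 1→0 → ∅
[16] timeout(0) → N0(coor t6 [z])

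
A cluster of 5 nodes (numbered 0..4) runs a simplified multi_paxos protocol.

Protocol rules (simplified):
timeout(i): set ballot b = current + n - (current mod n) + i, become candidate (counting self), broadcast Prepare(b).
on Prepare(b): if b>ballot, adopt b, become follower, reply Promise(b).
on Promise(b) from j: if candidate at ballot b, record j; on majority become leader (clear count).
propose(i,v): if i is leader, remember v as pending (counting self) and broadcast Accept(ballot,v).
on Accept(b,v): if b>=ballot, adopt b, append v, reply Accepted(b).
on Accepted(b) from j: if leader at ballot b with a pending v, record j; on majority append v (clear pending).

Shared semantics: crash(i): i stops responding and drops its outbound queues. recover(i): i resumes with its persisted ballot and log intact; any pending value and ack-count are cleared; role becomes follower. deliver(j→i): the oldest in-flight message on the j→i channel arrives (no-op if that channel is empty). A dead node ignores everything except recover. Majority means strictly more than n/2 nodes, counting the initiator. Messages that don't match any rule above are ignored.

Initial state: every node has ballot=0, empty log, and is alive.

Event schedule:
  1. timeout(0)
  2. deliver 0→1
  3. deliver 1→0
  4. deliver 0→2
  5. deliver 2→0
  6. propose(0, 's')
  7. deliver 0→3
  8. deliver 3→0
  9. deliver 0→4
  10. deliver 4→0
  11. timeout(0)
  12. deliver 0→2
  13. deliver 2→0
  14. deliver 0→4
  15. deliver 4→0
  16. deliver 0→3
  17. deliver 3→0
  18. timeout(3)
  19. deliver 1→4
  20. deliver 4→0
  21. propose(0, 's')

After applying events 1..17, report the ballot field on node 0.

1. timeout(0):  <0:cand b5 ->
2. deliver 0→1:  <1:foll b5 ->
3. deliver 1→0:  nop
4. deliver 0→2:  <2:foll b5 ->
5. deliver 2→0:  <0:lead b5 ->
6. propose(0,'s'):  nop
7. deliver 0→3:  <3:foll b5 ->
8. deliver 3→0:  nop
9. deliver 0→4:  <4:foll b5 ->
10. deliver 4→0:  nop
11. timeout(0):  <0:cand b10 ->
12. deliver 0→2:  <2:foll b5 s>
13. deliver 2→0:  nop
14. deliver 0→4:  <4:foll b5 s>
15. deliver 4→0:  nop
16. deliver 0→3:  <3:foll b5 s>
17. deliver 3→0:  nop

10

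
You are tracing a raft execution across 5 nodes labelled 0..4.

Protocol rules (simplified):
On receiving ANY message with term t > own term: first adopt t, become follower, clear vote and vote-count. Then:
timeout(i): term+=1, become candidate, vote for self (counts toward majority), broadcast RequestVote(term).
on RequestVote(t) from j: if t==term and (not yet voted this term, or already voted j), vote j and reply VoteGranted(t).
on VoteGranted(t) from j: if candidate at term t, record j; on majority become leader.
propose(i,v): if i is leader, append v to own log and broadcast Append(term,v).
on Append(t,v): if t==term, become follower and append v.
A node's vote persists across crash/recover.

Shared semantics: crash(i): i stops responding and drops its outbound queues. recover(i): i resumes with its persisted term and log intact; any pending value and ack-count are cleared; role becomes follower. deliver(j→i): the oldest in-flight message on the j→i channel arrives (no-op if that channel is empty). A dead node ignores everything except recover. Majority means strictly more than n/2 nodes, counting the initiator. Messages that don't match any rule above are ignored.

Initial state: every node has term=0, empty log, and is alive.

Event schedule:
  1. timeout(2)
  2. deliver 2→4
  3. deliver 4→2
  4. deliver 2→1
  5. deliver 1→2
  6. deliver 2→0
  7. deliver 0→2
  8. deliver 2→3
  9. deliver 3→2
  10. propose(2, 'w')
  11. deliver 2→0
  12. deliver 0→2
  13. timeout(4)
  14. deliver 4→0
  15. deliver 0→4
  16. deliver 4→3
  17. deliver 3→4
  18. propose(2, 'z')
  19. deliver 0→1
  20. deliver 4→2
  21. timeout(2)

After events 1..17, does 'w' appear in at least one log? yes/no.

after 1 — timeout(2): n2:cand/t1/[-]
after 2 — deliver 2→4: n4:foll/t1/[-]
after 3 — deliver 4→2: ·
after 4 — deliver 2→1: n1:foll/t1/[-]
after 5 — deliver 1→2: n2:lead/t1/[-]
after 6 — deliver 2→0: n0:foll/t1/[-]
after 7 — deliver 0→2: ·
after 8 — deliver 2→3: n3:foll/t1/[-]
after 9 — deliver 3→2: ·
after 10 — propose(2,'w'): n2:lead/t1/[w]
after 11 — deliver 2→0: n0:foll/t1/[w]
after 12 — deliver 0→2: ·
after 13 — timeout(4): n4:cand/t2/[-]
after 14 — deliver 4→0: n0:foll/t2/[w]
after 15 — deliver 0→4: ·
after 16 — deliver 4→3: n3:foll/t2/[-]
after 17 — deliver 3→4: n4:lead/t2/[-]

yes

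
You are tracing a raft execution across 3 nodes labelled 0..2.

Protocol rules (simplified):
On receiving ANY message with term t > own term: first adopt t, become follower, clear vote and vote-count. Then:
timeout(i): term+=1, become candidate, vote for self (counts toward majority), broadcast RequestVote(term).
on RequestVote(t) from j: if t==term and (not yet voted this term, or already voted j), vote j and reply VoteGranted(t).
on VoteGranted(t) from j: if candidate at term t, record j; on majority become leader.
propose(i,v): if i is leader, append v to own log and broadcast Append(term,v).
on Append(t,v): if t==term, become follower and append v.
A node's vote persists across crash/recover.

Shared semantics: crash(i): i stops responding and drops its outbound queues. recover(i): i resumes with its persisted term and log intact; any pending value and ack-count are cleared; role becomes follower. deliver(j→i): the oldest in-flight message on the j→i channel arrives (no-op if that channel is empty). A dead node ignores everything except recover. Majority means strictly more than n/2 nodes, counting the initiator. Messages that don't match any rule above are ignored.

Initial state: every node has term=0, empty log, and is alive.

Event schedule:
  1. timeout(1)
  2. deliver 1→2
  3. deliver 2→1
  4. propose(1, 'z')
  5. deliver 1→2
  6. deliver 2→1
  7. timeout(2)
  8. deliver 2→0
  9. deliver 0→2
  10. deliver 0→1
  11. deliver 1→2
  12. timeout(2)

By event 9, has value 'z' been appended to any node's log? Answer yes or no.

yes

step 1 timeout(1): 1={cand,t=1,log=-}
step 2 deliver 1→2: 2={foll,t=1,log=-}
step 3 deliver 2→1: 1={lead,t=1,log=-}
step 4 propose(1,'z'): 1={lead,t=1,log=z}
step 5 deliver 1→2: 2={foll,t=1,log=z}
step 6 deliver 2→1: —
step 7 timeout(2): 2={cand,t=2,log=z}
step 8 deliver 2→0: 0={foll,t=2,log=-}
step 9 deliver 0→2: 2={lead,t=2,log=z}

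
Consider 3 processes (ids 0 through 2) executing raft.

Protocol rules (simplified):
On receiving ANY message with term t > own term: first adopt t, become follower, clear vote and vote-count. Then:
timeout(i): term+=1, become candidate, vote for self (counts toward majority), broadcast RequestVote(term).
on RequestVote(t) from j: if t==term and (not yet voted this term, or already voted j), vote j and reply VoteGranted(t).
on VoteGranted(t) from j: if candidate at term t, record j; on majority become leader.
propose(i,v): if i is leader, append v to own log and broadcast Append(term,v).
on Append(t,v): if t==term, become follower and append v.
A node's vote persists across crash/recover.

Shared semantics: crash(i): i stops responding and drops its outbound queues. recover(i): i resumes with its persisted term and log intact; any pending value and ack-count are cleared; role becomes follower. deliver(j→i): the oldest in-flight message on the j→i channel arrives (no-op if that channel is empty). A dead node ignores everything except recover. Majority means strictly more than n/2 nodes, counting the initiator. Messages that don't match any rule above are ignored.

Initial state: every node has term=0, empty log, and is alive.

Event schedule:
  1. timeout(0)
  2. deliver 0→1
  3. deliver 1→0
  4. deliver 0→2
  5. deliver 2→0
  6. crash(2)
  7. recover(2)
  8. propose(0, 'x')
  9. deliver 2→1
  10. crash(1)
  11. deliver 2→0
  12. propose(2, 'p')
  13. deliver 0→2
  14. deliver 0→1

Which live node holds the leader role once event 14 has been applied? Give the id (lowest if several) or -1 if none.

e1 timeout(0): 0[cand,t=1,-]
e2 deliver 0→1: 1[foll,t=1,-]
e3 deliver 1→0: 0[lead,t=1,-]
e4 deliver 0→2: 2[foll,t=1,-]
e5 deliver 2→0: ·
e6 crash(2): 2[✗foll,t=1,-]
e7 recover(2): 2[foll,t=1,-]
e8 propose(0,'x'): 0[lead,t=1,x]
e9 deliver 2→1: ·
e10 crash(1): 1[✗foll,t=1,-]
e11 deliver 2→0: ·
e12 propose(2,'p'): ·
e13 deliver 0→2: 2[foll,t=1,x]
e14 deliver 0→1: ·

0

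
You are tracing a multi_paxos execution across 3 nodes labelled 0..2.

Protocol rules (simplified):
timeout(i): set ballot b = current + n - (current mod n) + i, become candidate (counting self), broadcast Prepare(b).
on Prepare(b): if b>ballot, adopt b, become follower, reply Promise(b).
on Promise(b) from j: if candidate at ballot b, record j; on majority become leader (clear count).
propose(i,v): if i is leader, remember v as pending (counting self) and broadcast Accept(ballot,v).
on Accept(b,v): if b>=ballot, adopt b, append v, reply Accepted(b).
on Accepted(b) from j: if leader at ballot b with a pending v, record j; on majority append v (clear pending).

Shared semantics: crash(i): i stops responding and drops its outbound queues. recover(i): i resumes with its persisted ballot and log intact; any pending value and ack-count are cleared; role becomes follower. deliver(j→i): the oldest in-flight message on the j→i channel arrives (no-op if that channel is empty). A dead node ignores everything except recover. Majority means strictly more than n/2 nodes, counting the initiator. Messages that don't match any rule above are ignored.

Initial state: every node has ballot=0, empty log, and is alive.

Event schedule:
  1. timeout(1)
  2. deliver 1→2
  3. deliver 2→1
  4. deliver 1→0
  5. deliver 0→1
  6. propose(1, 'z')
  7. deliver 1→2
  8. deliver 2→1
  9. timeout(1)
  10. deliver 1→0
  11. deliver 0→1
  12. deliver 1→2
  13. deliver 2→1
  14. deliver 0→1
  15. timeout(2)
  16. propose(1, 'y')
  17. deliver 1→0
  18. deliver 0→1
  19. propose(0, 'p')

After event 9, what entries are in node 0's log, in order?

empty

after 1 — timeout(1): n1:cand/b4/[-]
after 2 — deliver 1→2: n2:foll/b4/[-]
after 3 — deliver 2→1: n1:lead/b4/[-]
after 4 — deliver 1→0: n0:foll/b4/[-]
after 5 — deliver 0→1: ·
after 6 — propose(1,'z'): ·
after 7 — deliver 1→2: n2:foll/b4/[z]
after 8 — deliver 2→1: n1:lead/b4/[z]
after 9 — timeout(1): n1:cand/b7/[z]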